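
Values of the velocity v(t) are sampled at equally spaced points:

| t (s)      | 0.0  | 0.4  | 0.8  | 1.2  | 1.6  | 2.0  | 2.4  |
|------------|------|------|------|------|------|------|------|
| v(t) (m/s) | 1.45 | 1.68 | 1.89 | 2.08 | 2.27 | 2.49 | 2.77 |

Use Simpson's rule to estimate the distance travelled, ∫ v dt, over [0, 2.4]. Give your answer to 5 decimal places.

h = 0.4, n = 6.
(h/3)·[y₀ + 4y₁ + 2y₂ + 4y₃ + 2y₄ + 4y₅ + y₆] = 0.133333·(37.54) = 5.00533.

5.00533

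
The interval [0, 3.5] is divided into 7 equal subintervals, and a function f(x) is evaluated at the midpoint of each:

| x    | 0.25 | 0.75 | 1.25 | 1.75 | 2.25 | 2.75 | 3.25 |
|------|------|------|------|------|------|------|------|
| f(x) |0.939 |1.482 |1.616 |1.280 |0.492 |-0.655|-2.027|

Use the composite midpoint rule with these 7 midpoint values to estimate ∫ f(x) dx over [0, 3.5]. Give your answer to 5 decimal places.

1.56350

h = 0.5, n = 7.
h·[y(m₁) + y(m₂) + y(m₃) + y(m₄) + y(m₅) + y(m₆) + y(m₇)] = 0.5·(3.127) = 1.56350.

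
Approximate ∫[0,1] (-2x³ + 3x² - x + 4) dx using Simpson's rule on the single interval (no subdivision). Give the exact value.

S = (b−a)/6 · [f(0) + 4f(0.5) + f(1)] = 0.166667·[4 + 4·4 + 4] = 4.

4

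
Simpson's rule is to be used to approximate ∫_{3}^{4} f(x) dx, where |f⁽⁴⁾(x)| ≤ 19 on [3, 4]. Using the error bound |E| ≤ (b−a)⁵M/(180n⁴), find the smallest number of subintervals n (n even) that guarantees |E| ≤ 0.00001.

12

Need 19/(180n⁴) ≤ 0.00001.
n⁴ ≥ 19/(180·0.00001) = 10555.6 ⇒ n ≥ 10.1361, so the smallest even n is 12. (n must be even for Simpson's rule.)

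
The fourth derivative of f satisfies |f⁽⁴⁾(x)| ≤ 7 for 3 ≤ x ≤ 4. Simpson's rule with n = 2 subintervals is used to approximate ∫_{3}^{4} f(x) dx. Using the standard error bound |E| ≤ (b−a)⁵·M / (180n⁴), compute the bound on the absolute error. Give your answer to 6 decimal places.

|E| ≤ (1)⁵·7 / (180·2⁴) = 7/2880 = 0.002431.

0.002431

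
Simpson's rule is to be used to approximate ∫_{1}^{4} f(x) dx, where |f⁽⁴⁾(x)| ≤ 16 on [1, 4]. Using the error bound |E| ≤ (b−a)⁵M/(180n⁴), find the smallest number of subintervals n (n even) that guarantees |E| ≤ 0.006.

Need 3888/(180n⁴) ≤ 0.006.
n⁴ ≥ 3888/(180·0.006) = 3600 ⇒ n ≥ 7.7460, so the smallest even n is 8. (n must be even for Simpson's rule.)

8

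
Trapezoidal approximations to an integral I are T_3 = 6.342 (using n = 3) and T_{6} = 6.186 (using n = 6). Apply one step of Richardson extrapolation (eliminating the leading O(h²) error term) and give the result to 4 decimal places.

R = (4·T_{6} − T_3) / 3 = (4·6.186 − 6.342)/3 = (18.402)/3 = 6.1340.

6.1340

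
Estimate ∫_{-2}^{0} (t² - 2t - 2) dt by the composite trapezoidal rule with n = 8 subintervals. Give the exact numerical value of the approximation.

2.6875

h = (0 − (-2))/8 = 0.25.
Nodes t₀,…,t₈ = -2, -1.75, -1.5, -1.25, -1, -0.75, -0.5, -0.25, 0.
f(t) = t² - 2t - 2: f₀=6, f₁=4.5625, f₂=3.25, f₃=2.0625, f₄=1, f₅=0.0625, f₆=-0.75, f₇=-1.4375, f₈=-2.
(h/2)·[f₀ + 2f₁ + 2f₂ + 2f₃ + 2f₄ + 2f₅ + 2f₆ + 2f₇ + f₈] = 0.125·(21.5) = 2.6875.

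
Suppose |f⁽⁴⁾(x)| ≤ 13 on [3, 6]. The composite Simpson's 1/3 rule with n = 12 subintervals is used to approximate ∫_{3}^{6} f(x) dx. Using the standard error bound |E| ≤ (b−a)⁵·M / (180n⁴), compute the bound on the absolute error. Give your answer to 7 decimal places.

0.0008464

|E| ≤ (3)⁵·13 / (180·12⁴) = 3159/3732480 = 0.0008464.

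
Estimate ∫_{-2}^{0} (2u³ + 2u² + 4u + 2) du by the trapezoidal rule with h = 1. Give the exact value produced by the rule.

h = (0 − (-2))/2 = 1.
Nodes u₀,…,u₂ = -2, -1, 0.
f(u) = 2u³ + 2u² + 4u + 2: f₀=-14, f₁=-2, f₂=2.
(h/2)·[f₀ + 2f₁ + f₂] = 0.5·(-16) = -8.

-8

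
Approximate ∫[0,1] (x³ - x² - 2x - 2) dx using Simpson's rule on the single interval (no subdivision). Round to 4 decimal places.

S = (b−a)/6 · [f(0) + 4f(0.5) + f(1)] = 0.166667·[(-2) + 4·(-3.125) + (-4)] = -3.0833.

-3.0833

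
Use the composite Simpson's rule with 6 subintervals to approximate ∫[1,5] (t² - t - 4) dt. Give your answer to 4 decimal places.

h = (5 − 1)/6 = 0.666667.
Nodes t₀,…,t₆ = 1, 1.666667, 2.333333, 3, 3.666667, 4.333333, 5.
f(t) = t² - t - 4: f₀=-4, f₁=-2.888889, f₂=-0.888889, f₃=2, f₄=5.777778, f₅=10.444444, f₆=16.
(h/3)·[f₀ + 4f₁ + 2f₂ + 4f₃ + 2f₄ + 4f₅ + f₆] = 0.222222·(60) = 13.3333.

13.3333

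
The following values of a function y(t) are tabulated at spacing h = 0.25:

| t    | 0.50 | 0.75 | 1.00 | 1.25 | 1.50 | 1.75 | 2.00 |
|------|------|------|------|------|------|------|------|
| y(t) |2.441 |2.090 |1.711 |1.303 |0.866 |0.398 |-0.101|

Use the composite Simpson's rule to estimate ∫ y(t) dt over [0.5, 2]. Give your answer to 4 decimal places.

1.8882

h = 0.25, n = 6.
(h/3)·[y₀ + 4y₁ + 2y₂ + 4y₃ + 2y₄ + 4y₅ + y₆] = 0.083333·(22.658) = 1.8882.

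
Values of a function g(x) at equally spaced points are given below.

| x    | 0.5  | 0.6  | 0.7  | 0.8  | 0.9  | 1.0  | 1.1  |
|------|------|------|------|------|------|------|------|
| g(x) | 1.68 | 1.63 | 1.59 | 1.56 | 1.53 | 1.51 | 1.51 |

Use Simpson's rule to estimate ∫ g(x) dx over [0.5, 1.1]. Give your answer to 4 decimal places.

0.9410

h = 0.1, n = 6.
(h/3)·[y₀ + 4y₁ + 2y₂ + 4y₃ + 2y₄ + 4y₅ + y₆] = 0.033333·(28.23) = 0.9410.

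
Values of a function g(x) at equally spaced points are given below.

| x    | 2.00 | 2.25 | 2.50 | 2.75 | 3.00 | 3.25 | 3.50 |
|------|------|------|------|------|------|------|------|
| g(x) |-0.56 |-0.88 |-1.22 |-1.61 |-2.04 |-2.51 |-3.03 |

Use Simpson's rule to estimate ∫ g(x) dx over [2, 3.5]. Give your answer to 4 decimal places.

-2.5092

h = 0.25, n = 6.
(h/3)·[y₀ + 4y₁ + 2y₂ + 4y₃ + 2y₄ + 4y₅ + y₆] = 0.083333·(-30.11) = -2.5092.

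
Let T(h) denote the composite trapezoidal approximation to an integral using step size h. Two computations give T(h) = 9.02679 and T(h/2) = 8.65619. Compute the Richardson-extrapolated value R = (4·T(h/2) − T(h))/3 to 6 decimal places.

R = (4·T(h/2) − T(h)) / 3 = (4·8.65619 − 9.02679)/3 = (25.59797)/3 = 8.532657.

8.532657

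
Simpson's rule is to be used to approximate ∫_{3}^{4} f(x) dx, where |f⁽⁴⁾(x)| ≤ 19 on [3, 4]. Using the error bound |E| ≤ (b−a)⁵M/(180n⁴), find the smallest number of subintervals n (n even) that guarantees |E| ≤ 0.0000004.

Need 19/(180n⁴) ≤ 0.0000004.
n⁴ ≥ 19/(180·0.0000004) = 263889 ⇒ n ≥ 22.6650, so the smallest even n is 24. (n must be even for Simpson's rule.)

24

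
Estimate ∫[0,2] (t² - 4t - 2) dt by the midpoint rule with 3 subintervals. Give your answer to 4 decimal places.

h = (2 − 0)/3 = 0.666667.
Midpoints m₁,…,m₃ = 0.333333, 1, 1.666667.
f(m₁)=-3.222222, f(m₂)=-5, f(m₃)=-5.888889.
h·[f(m₁) + f(m₂) + f(m₃)] = 0.666667·(-14.111111) = -9.4074.

-9.4074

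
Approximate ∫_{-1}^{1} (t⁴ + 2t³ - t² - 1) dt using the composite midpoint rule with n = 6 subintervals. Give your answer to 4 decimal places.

h = (1 − (-1))/6 = 0.333333.
Midpoints m₁,…,m₆ = -0.833333, -0.5, -0.166667, 0.166667, 0.5, 0.833333.
f(m₁)=-2.369599, f(m₂)=-1.4375, f(m₃)=-1.036265, f(m₄)=-1.017747, f(m₅)=-0.9375, f(m₆)=-0.054784.
h·[f(m₁) + f(m₂) + f(m₃) + f(m₄) + f(m₅) + f(m₆)] = 0.333333·(-6.853395) = -2.2845.

-2.2845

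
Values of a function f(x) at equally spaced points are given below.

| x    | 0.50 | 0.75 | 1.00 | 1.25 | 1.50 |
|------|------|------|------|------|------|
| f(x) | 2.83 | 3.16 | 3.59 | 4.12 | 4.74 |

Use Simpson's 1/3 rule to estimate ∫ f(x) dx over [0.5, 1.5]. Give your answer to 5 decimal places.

h = 0.25, n = 4.
(h/3)·[y₀ + 4y₁ + 2y₂ + 4y₃ + y₄] = 0.083333·(43.87) = 3.65583.

3.65583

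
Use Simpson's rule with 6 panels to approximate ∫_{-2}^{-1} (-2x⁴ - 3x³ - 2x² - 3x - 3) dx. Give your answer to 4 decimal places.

h = (-1 − (-2))/6 = 0.166667.
Nodes x₀,…,x₆ = -2, -1.833333, -1.666667, -1.5, -1.333333, -1.166667, -1.
f(x) = -2x⁴ - 3x³ - 2x² - 3x - 3: f₀=-13, f₁=-8.330247, f₂=-5.098765, f₃=-3, f₄=-1.765432, f₅=-1.163580, f₆=-1.
(h/3)·[f₀ + 4f₁ + 2f₂ + 4f₃ + 2f₄ + 4f₅ + f₆] = 0.055556·(-77.703704) = -4.3169.

-4.3169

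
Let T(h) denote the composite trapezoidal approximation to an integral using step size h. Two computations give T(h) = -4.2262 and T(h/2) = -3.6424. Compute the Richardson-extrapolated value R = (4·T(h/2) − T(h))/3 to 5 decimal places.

R = (4·T(h/2) − T(h)) / 3 = (4·(-3.6424) − (-4.2262))/3 = (-10.3434)/3 = -3.44780.

-3.44780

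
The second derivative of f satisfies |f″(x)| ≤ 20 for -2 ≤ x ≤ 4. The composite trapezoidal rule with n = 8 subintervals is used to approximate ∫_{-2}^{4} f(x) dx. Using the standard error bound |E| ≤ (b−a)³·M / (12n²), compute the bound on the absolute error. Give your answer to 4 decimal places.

|E| ≤ (6)³·20 / (12·8²) = 4320/768 = 5.6250.

5.6250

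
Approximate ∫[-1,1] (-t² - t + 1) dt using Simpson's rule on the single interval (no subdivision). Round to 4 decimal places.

S = (b−a)/6 · [f(-1) + 4f(0) + f(1)] = 0.333333·[1 + 4·1 + (-1)] = 1.3333.

1.3333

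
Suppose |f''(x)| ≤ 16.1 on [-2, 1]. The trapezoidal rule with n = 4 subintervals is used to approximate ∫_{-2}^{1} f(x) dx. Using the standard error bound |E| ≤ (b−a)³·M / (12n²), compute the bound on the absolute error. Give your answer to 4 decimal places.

2.2641

|E| ≤ (3)³·16.1 / (12·4²) = 434.7/192 = 2.2641.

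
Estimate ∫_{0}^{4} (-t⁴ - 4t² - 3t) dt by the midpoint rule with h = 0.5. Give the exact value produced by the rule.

h = (4 − 0)/8 = 0.5.
Midpoints m₁,…,m₈ = 0.25, 0.75, 1.25, 1.75, 2.25, 2.75, 3.25, 3.75.
f(m₁)=-1.00390625, f(m₂)=-4.81640625, f(m₃)=-12.44140625, f(m₄)=-26.87890625, f(m₅)=-52.62890625, f(m₆)=-95.69140625, f(m₇)=-163.56640625, f(m₈)=-265.25390625.
h·[f(m₁) + f(m₂) + f(m₃) + f(m₄) + f(m₅) + f(m₆) + f(m₇) + f(m₈)] = 0.5·(-622.28125) = -311.140625.

-311.140625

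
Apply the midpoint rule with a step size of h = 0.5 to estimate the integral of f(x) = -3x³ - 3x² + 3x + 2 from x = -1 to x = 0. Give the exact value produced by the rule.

0.21875

h = (0 − (-1))/2 = 0.5.
Midpoints m₁,…,m₂ = -0.75, -0.25.
f(m₁)=-0.671875, f(m₂)=1.109375.
h·[f(m₁) + f(m₂)] = 0.5·(0.4375) = 0.21875.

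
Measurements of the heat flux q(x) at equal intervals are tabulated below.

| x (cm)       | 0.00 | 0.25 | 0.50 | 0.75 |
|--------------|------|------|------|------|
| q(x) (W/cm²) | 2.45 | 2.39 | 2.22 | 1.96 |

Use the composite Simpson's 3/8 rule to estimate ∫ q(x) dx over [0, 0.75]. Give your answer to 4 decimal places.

1.7100

h = 0.25, n = 3.
(3h/8)·[y₀ + 3y₁ + 3y₂ + y₃] = 0.09375·(18.24) = 1.7100.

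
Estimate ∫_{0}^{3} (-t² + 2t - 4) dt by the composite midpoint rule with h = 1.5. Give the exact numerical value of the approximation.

h = (3 − 0)/2 = 1.5.
Midpoints m₁,…,m₂ = 0.75, 2.25.
f(m₁)=-3.0625, f(m₂)=-4.5625.
h·[f(m₁) + f(m₂)] = 1.5·(-7.625) = -11.4375.

-11.4375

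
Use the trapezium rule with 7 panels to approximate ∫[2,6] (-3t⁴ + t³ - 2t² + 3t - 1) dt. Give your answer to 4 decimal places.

-4486.7655

h = (6 − 2)/7 = 0.571429.
Nodes t₀,…,t₇ = 2, 2.571429, 3.142857, 3.714286, 4.285714, 4.857143, 5.428571, 6.
f(t) = -3t⁴ + t³ - 2t² + 3t - 1: f₀=-43, f₁=-120.672636, f₂=-272.980841, f₃=-537.189088, f₄=-958.238651, f₅=-1588.747605, f₆=-2489.010829, f₇=-3727.
(h/2)·[f₀ + 2f₁ + 2f₂ + 2f₃ + 2f₄ + 2f₅ + 2f₆ + f₇] = 0.285714·(-15703.679300) = -4486.7655.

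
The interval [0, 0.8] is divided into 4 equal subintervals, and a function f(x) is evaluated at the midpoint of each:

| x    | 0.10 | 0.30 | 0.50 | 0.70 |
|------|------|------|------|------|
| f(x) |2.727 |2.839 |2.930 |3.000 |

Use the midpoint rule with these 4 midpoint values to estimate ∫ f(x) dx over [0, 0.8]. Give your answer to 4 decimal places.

2.2992

h = 0.2, n = 4.
h·[y(m₁) + y(m₂) + y(m₃) + y(m₄)] = 0.2·(11.496) = 2.2992.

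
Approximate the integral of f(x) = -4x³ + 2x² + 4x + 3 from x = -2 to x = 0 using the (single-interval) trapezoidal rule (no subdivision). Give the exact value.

T = (b−a)/2 · [f(-2) + f(0)] = 1·[35 + 3] = 38.

38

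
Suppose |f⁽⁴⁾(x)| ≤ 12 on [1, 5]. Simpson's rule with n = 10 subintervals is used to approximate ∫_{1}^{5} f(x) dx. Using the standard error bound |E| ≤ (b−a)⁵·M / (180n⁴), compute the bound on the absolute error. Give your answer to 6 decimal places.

0.006827

|E| ≤ (4)⁵·12 / (180·10⁴) = 12288/1800000 = 0.006827.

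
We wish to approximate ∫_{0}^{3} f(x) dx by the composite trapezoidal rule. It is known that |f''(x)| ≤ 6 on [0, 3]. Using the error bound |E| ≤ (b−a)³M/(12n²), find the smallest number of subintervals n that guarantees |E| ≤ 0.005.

52

Need 162/(12n²) ≤ 0.005.
n² ≥ 162/(12·0.005) = 2700 ⇒ n ≥ 51.9615, so the smallest n is 52.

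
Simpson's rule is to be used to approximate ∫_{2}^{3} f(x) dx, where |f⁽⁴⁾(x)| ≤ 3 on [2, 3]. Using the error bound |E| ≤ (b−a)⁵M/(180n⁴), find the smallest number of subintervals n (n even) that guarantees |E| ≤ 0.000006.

Need 3/(180n⁴) ≤ 0.000006.
n⁴ ≥ 3/(180·0.000006) = 2777.78 ⇒ n ≥ 7.2598, so the smallest even n is 8. (n must be even for Simpson's rule.)

8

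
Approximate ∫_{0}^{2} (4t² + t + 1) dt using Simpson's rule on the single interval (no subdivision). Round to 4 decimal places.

14.6667

S = (b−a)/6 · [f(0) + 4f(1) + f(2)] = 0.333333·[1 + 4·6 + 19] = 14.6667.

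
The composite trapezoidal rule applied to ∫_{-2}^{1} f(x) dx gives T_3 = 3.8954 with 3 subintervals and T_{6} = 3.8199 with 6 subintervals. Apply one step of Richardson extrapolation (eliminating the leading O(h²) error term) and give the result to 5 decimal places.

3.79473

R = (4·T_{6} − T_3) / 3 = (4·3.8199 − 3.8954)/3 = (11.3842)/3 = 3.79473.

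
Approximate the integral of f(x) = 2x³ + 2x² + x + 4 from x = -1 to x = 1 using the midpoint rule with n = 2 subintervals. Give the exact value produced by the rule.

h = (1 − (-1))/2 = 1.
Midpoints m₁,…,m₂ = -0.5, 0.5.
f(m₁)=3.75, f(m₂)=5.25.
h·[f(m₁) + f(m₂)] = 1·(9) = 9.

9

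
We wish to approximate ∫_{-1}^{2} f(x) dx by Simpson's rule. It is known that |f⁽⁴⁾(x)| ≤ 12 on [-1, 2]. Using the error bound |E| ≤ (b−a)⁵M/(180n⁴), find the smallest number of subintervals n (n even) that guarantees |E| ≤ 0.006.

Need 2916/(180n⁴) ≤ 0.006.
n⁴ ≥ 2916/(180·0.006) = 2700 ⇒ n ≥ 7.2084, so the smallest even n is 8. (n must be even for Simpson's rule.)

8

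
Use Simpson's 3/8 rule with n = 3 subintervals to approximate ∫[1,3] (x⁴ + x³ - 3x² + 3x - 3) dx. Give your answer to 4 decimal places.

h = (3 − 1)/3 = 0.666667.
Nodes x₀,…,x₃ = 1, 1.666667, 2.333333, 3.
f(x) = x⁴ + x³ - 3x² + 3x - 3: f₀=-1, f₁=6.012346, f₂=30.012346, f₃=87.
(3h/8)·[f₀ + 3f₁ + 3f₂ + f₃] = 0.25·(194.074074) = 48.5185.

48.5185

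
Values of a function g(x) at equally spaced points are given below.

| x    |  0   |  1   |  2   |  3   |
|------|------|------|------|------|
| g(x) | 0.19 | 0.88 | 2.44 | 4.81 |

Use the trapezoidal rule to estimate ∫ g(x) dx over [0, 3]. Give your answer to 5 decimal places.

5.82000

h = 1, n = 3.
(h/2)·[y₀ + 2y₁ + 2y₂ + y₃] = 0.5·(11.64) = 5.82000.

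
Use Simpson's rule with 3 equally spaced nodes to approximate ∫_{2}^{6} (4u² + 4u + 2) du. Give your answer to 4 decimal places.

349.3333

h = (6 − 2)/2 = 2.
Nodes u₀,…,u₂ = 2, 4, 6.
f(u) = 4u² + 4u + 2: f₀=26, f₁=82, f₂=170.
(h/3)·[f₀ + 4f₁ + f₂] = 0.666667·(524) = 349.3333.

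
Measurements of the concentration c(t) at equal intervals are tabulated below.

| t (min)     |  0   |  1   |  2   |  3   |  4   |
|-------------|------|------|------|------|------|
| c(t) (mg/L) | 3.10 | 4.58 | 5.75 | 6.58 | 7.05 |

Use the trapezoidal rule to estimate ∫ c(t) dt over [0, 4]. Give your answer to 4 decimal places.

h = 1, n = 4.
(h/2)·[y₀ + 2y₁ + 2y₂ + 2y₃ + y₄] = 0.5·(43.97) = 21.9850.

21.9850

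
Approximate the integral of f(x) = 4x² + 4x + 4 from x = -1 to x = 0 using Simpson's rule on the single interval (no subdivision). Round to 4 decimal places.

3.3333

S = (b−a)/6 · [f(-1) + 4f(-0.5) + f(0)] = 0.166667·[4 + 4·3 + 4] = 3.3333.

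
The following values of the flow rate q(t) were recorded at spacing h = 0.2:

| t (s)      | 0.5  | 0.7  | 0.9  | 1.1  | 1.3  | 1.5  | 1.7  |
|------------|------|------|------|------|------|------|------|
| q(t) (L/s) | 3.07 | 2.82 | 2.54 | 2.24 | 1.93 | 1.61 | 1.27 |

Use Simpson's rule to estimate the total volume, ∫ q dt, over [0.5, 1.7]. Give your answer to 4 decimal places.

2.6640

h = 0.2, n = 6.
(h/3)·[y₀ + 4y₁ + 2y₂ + 4y₃ + 2y₄ + 4y₅ + y₆] = 0.066667·(39.96) = 2.6640.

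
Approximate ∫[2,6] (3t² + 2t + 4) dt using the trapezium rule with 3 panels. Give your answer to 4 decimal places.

259.5556

h = (6 − 2)/3 = 1.333333.
Nodes t₀,…,t₃ = 2, 3.333333, 4.666667, 6.
f(t) = 3t² + 2t + 4: f₀=20, f₁=44, f₂=78.666667, f₃=124.
(h/2)·[f₀ + 2f₁ + 2f₂ + f₃] = 0.666667·(389.333333) = 259.5556.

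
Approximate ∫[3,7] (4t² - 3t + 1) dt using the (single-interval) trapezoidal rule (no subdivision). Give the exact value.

408

T = (b−a)/2 · [f(3) + f(7)] = 2·[28 + 176] = 408.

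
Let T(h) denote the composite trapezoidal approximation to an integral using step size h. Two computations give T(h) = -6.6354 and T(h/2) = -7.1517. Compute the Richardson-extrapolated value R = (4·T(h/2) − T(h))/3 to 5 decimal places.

-7.32380

R = (4·T(h/2) − T(h)) / 3 = (4·(-7.1517) − (-6.6354))/3 = (-21.9714)/3 = -7.32380.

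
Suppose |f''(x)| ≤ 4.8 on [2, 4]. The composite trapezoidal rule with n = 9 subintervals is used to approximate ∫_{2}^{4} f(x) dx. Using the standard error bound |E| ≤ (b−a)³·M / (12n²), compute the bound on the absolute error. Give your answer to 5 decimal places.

0.03951

|E| ≤ (2)³·4.8 / (12·9²) = 38.4/972 = 0.03951.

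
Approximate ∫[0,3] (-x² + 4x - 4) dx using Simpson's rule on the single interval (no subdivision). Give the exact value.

-3

S = (b−a)/6 · [f(0) + 4f(1.5) + f(3)] = 0.5·[(-4) + 4·(-0.25) + (-1)] = -3.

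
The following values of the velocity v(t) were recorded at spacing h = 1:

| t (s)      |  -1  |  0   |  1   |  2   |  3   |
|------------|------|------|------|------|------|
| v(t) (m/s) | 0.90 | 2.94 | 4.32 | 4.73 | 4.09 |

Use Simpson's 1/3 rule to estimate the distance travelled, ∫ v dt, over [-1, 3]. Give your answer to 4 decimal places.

14.7700

h = 1, n = 4.
(h/3)·[y₀ + 4y₁ + 2y₂ + 4y₃ + y₄] = 0.333333·(44.31) = 14.7700.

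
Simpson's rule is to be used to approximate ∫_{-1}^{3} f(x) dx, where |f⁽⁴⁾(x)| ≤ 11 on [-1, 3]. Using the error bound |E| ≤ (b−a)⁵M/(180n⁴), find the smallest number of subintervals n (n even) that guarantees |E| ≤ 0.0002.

Need 11264/(180n⁴) ≤ 0.0002.
n⁴ ≥ 11264/(180·0.0002) = 312889 ⇒ n ≥ 23.6509, so the smallest even n is 24. (n must be even for Simpson's rule.)

24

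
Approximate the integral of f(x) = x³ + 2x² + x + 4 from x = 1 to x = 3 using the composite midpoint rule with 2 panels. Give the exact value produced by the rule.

h = (3 − 1)/2 = 1.
Midpoints m₁,…,m₂ = 1.5, 2.5.
f(m₁)=13.375, f(m₂)=34.625.
h·[f(m₁) + f(m₂)] = 1·(48) = 48.

48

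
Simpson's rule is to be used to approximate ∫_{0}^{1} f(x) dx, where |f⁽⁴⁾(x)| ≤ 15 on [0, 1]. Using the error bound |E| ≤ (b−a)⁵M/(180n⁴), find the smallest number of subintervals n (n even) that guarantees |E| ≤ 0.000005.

Need 15/(180n⁴) ≤ 0.000005.
n⁴ ≥ 15/(180·0.000005) = 16666.7 ⇒ n ≥ 11.3622, so the smallest even n is 12. (n must be even for Simpson's rule.)

12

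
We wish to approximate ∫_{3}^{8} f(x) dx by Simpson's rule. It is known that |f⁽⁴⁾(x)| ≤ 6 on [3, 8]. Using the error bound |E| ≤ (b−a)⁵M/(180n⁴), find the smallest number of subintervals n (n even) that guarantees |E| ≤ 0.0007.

Need 18750/(180n⁴) ≤ 0.0007.
n⁴ ≥ 18750/(180·0.0007) = 148810 ⇒ n ≥ 19.6407, so the smallest even n is 20. (n must be even for Simpson's rule.)

20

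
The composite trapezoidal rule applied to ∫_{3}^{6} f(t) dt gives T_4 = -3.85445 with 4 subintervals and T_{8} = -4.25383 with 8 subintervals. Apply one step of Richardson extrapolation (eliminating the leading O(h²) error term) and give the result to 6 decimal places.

-4.386957

R = (4·T_{8} − T_4) / 3 = (4·(-4.25383) − (-3.85445))/3 = (-13.16087)/3 = -4.386957.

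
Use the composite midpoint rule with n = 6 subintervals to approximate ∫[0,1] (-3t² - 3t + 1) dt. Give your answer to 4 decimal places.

h = (1 − 0)/6 = 0.166667.
Midpoints m₁,…,m₆ = 0.083333, 0.25, 0.416667, 0.583333, 0.75, 0.916667.
f(m₁)=0.729167, f(m₂)=0.0625, f(m₃)=-0.770833, f(m₄)=-1.770833, f(m₅)=-2.9375, f(m₆)=-4.270833.
h·[f(m₁) + f(m₂) + f(m₃) + f(m₄) + f(m₅) + f(m₆)] = 0.166667·(-8.958333) = -1.4931.

-1.4931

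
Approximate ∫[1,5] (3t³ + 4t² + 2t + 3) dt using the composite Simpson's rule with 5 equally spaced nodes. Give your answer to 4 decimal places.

669.3333

h = (5 − 1)/4 = 1.
Nodes t₀,…,t₄ = 1, 2, 3, 4, 5.
f(t) = 3t³ + 4t² + 2t + 3: f₀=12, f₁=47, f₂=126, f₃=267, f₄=488.
(h/3)·[f₀ + 4f₁ + 2f₂ + 4f₃ + f₄] = 0.333333·(2008) = 669.3333.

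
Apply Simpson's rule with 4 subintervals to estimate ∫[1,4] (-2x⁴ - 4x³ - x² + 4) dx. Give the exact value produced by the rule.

-673.453125

h = (4 − 1)/4 = 0.75.
Nodes x₀,…,x₄ = 1, 1.75, 2.5, 3.25, 4.
f(x) = -2x⁴ - 4x³ - x² + 4: f₀=-3, f₁=-39.2578125, f₂=-142.875, f₃=-367.0078125, f₄=-780.
(h/3)·[f₀ + 4f₁ + 2f₂ + 4f₃ + f₄] = 0.25·(-2693.8125) = -673.453125.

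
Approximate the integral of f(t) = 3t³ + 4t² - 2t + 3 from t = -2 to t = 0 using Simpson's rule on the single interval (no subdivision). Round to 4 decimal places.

8.6667

S = (b−a)/6 · [f(-2) + 4f(-1) + f(0)] = 0.333333·[(-1) + 4·6 + 3] = 8.6667.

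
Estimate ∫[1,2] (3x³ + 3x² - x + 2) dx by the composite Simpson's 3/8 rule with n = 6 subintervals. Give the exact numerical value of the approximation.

18.75

h = (2 − 1)/6 = 0.166667.
Nodes x₀,…,x₆ = 1, 1.166667, 1.333333, 1.5, 1.666667, 1.833333, 2.
f(x) = 3x³ + 3x² - x + 2: f₀=7, f₁=9.680556, f₂=13.111111, f₃=17.375, f₄=22.555556, f₅=28.736111, f₆=36.
(3h/8)·[f₀ + 3f₁ + 3f₂ + 2f₃ + 3f₄ + 3f₅ + f₆] = 0.0625·(300) = 18.75.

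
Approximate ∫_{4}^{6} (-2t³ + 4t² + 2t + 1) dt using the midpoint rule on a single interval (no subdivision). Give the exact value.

M = (b−a)·f(5) = 2·(-139) = -278.

-278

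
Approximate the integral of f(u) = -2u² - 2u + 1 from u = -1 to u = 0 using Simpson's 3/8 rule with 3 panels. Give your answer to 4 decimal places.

h = (0 − (-1))/3 = 0.333333.
Nodes u₀,…,u₃ = -1, -0.666667, -0.333333, 0.
f(u) = -2u² - 2u + 1: f₀=1, f₁=1.444444, f₂=1.444444, f₃=1.
(3h/8)·[f₀ + 3f₁ + 3f₂ + f₃] = 0.125·(10.666667) = 1.3333.

1.3333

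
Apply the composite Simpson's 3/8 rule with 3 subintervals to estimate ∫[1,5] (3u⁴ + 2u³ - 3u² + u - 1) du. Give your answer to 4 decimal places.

2081.7778

h = (5 − 1)/3 = 1.333333.
Nodes u₀,…,u₃ = 1, 2.333333, 3.666667, 5.
f(u) = 3u⁴ + 2u³ - 3u² + u - 1: f₀=2, f₁=99.333333, f₂=603.185185, f₃=2054.
(3h/8)·[f₀ + 3f₁ + 3f₂ + f₃] = 0.5·(4163.555556) = 2081.7778.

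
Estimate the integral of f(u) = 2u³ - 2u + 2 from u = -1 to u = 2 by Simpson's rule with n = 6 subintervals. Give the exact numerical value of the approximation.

h = (2 − (-1))/6 = 0.5.
Nodes u₀,…,u₆ = -1, -0.5, 0, 0.5, 1, 1.5, 2.
f(u) = 2u³ - 2u + 2: f₀=2, f₁=2.75, f₂=2, f₃=1.25, f₄=2, f₅=5.75, f₆=14.
(h/3)·[f₀ + 4f₁ + 2f₂ + 4f₃ + 2f₄ + 4f₅ + f₆] = 0.166667·(63) = 10.5.

10.5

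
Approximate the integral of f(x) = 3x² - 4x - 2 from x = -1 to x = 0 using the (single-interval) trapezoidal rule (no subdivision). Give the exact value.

T = (b−a)/2 · [f(-1) + f(0)] = 0.5·[5 + (-2)] = 1.5.

1.5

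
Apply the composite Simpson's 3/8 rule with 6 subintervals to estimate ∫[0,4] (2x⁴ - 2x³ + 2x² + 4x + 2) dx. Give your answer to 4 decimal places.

h = (4 − 0)/6 = 0.666667.
Nodes x₀,…,x₆ = 0, 0.666667, 1.333333, 2, 2.666667, 3.333333, 4.
f(x) = 2x⁴ - 2x³ + 2x² + 4x + 2: f₀=2, f₁=5.358025, f₂=12.469136, f₃=34, f₄=90.098765, f₅=210.395062, f₆=434.
(3h/8)·[f₀ + 3f₁ + 3f₂ + 2f₃ + 3f₄ + 3f₅ + f₆] = 0.25·(1458.962963) = 364.7407.

364.7407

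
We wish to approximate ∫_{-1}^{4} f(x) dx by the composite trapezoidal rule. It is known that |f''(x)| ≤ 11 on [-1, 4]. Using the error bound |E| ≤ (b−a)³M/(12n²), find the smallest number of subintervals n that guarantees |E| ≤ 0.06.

Need 1375/(12n²) ≤ 0.06.
n² ≥ 1375/(12·0.06) = 1909.72 ⇒ n ≥ 43.7004, so the smallest n is 44.

44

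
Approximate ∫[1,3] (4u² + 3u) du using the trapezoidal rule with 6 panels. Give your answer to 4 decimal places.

h = (3 − 1)/6 = 0.333333.
Nodes u₀,…,u₆ = 1, 1.333333, 1.666667, 2, 2.333333, 2.666667, 3.
f(u) = 4u² + 3u: f₀=7, f₁=11.111111, f₂=16.111111, f₃=22, f₄=28.777778, f₅=36.444444, f₆=45.
(h/2)·[f₀ + 2f₁ + 2f₂ + 2f₃ + 2f₄ + 2f₅ + f₆] = 0.166667·(280.888889) = 46.8148.

46.8148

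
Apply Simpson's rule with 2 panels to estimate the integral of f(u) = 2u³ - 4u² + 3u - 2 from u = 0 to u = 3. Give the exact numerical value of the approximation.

12

h = (3 − 0)/2 = 1.5.
Nodes u₀,…,u₂ = 0, 1.5, 3.
f(u) = 2u³ - 4u² + 3u - 2: f₀=-2, f₁=0.25, f₂=25.
(h/3)·[f₀ + 4f₁ + f₂] = 0.5·(24) = 12.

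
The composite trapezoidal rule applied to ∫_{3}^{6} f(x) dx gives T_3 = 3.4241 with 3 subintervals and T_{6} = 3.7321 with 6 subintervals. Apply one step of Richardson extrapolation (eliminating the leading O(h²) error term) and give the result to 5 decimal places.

3.83477

R = (4·T_{6} − T_3) / 3 = (4·3.7321 − 3.4241)/3 = (11.5043)/3 = 3.83477.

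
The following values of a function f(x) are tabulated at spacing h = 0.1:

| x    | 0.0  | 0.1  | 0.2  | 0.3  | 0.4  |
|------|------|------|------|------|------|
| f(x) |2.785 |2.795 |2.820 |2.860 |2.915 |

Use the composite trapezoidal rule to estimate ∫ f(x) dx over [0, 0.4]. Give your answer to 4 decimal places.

1.1325

h = 0.1, n = 4.
(h/2)·[y₀ + 2y₁ + 2y₂ + 2y₃ + y₄] = 0.05·(22.650) = 1.1325.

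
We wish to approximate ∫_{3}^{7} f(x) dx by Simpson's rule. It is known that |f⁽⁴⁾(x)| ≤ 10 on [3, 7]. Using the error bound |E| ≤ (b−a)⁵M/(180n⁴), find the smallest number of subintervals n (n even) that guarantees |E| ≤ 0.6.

4

Need 10240/(180n⁴) ≤ 0.6.
n⁴ ≥ 10240/(180·0.6) = 94.8148 ⇒ n ≥ 3.1205, so the smallest even n is 4. (n must be even for Simpson's rule.)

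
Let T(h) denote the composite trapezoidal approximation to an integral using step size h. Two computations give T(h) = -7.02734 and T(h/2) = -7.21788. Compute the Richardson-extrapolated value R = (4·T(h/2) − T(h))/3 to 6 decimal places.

-7.281393

R = (4·T(h/2) − T(h)) / 3 = (4·(-7.21788) − (-7.02734))/3 = (-21.84418)/3 = -7.281393.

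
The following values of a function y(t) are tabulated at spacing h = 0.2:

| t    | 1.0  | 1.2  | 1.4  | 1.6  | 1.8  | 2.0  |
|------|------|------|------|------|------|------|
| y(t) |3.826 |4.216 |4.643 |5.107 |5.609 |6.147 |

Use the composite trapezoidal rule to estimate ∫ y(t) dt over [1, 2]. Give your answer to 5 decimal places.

h = 0.2, n = 5.
(h/2)·[y₀ + 2y₁ + 2y₂ + 2y₃ + 2y₄ + y₅] = 0.1·(49.123) = 4.91230.

4.91230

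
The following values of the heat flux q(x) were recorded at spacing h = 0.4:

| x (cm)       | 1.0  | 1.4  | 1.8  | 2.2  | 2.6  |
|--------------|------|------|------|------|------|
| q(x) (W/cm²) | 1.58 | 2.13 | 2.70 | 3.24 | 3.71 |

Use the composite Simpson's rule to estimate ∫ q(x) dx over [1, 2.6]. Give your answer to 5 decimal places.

4.28933

h = 0.4, n = 4.
(h/3)·[y₀ + 4y₁ + 2y₂ + 4y₃ + y₄] = 0.133333·(32.17) = 4.28933.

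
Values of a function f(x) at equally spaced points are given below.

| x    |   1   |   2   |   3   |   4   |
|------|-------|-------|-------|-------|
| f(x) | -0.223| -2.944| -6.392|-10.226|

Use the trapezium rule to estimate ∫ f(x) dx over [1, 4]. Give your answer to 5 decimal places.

-14.56050

h = 1, n = 3.
(h/2)·[y₀ + 2y₁ + 2y₂ + y₃] = 0.5·(-29.121) = -14.56050.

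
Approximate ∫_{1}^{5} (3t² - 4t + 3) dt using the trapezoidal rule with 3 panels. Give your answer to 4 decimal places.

h = (5 − 1)/3 = 1.333333.
Nodes t₀,…,t₃ = 1, 2.333333, 3.666667, 5.
f(t) = 3t² - 4t + 3: f₀=2, f₁=10, f₂=28.666667, f₃=58.
(h/2)·[f₀ + 2f₁ + 2f₂ + f₃] = 0.666667·(137.333333) = 91.5556.

91.5556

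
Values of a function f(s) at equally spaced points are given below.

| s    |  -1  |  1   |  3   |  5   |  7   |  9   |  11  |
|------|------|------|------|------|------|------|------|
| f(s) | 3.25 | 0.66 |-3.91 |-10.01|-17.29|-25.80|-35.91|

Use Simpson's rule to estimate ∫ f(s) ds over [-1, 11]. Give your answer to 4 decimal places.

h = 2, n = 6.
(h/3)·[y₀ + 4y₁ + 2y₂ + 4y₃ + 2y₄ + 4y₅ + y₆] = 0.666667·(-215.66) = -143.7733.

-143.7733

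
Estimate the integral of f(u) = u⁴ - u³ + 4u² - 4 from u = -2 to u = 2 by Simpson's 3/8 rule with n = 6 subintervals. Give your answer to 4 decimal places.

h = (2 − (-2))/6 = 0.666667.
Nodes u₀,…,u₆ = -2, -1.333333, -0.666667, 0, 0.666667, 1.333333, 2.
f(u) = u⁴ - u³ + 4u² - 4: f₀=36, f₁=8.641975, f₂=-1.728395, f₃=-4, f₄=-2.320988, f₅=3.901235, f₆=20.
(3h/8)·[f₀ + 3f₁ + 3f₂ + 2f₃ + 3f₄ + 3f₅ + f₆] = 0.25·(73.481481) = 18.3704.

18.3704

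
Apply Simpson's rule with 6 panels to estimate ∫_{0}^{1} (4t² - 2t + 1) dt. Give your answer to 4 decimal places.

h = (1 − 0)/6 = 0.166667.
Nodes t₀,…,t₆ = 0, 0.166667, 0.333333, 0.5, 0.666667, 0.833333, 1.
f(t) = 4t² - 2t + 1: f₀=1, f₁=0.777778, f₂=0.777778, f₃=1, f₄=1.444444, f₅=2.111111, f₆=3.
(h/3)·[f₀ + 4f₁ + 2f₂ + 4f₃ + 2f₄ + 4f₅ + f₆] = 0.055556·(24) = 1.3333.

1.3333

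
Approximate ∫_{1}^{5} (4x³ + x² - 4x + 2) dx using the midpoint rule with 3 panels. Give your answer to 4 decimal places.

603.4074

h = (5 − 1)/3 = 1.333333.
Midpoints m₁,…,m₃ = 1.666667, 3, 4.333333.
f(m₁)=16.629630, f(m₂)=107, f(m₃)=328.925926.
h·[f(m₁) + f(m₂) + f(m₃)] = 1.333333·(452.555556) = 603.4074.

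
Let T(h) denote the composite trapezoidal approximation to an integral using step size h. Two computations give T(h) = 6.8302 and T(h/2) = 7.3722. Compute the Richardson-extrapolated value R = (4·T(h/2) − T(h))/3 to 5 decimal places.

7.55287

R = (4·T(h/2) − T(h)) / 3 = (4·7.3722 − 6.8302)/3 = (22.6586)/3 = 7.55287.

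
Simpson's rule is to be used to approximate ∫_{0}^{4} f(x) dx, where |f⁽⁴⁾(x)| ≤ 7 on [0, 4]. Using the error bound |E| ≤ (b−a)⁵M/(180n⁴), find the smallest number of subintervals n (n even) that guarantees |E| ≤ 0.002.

12

Need 7168/(180n⁴) ≤ 0.002.
n⁴ ≥ 7168/(180·0.002) = 19911.1 ⇒ n ≥ 11.8788, so the smallest even n is 12. (n must be even for Simpson's rule.)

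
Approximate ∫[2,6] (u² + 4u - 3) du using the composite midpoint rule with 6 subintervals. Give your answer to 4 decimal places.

121.1852

h = (6 − 2)/6 = 0.666667.
Midpoints m₁,…,m₆ = 2.333333, 3, 3.666667, 4.333333, 5, 5.666667.
f(m₁)=11.777778, f(m₂)=18, f(m₃)=25.111111, f(m₄)=33.111111, f(m₅)=42, f(m₆)=51.777778.
h·[f(m₁) + f(m₂) + f(m₃) + f(m₄) + f(m₅) + f(m₆)] = 0.666667·(181.777778) = 121.1852.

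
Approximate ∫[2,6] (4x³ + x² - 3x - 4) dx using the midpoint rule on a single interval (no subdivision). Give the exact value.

M = (b−a)·f(4) = 4·(256) = 1024.

1024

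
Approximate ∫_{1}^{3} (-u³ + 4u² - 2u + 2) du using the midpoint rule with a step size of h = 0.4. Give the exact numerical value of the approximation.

h = (3 − 1)/5 = 0.4.
Midpoints m₁,…,m₅ = 1.2, 1.6, 2, 2.4, 2.8.
f(m₁)=3.632, f(m₂)=4.944, f(m₃)=6, f(m₄)=6.416, f(m₅)=5.808.
h·[f(m₁) + f(m₂) + f(m₃) + f(m₄) + f(m₅)] = 0.4·(26.8) = 10.72.

10.72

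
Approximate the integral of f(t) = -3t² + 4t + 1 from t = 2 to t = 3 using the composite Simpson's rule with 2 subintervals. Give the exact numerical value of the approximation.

h = (3 − 2)/2 = 0.5.
Nodes t₀,…,t₂ = 2, 2.5, 3.
f(t) = -3t² + 4t + 1: f₀=-3, f₁=-7.75, f₂=-14.
(h/3)·[f₀ + 4f₁ + f₂] = 0.166667·(-48) = -8.

-8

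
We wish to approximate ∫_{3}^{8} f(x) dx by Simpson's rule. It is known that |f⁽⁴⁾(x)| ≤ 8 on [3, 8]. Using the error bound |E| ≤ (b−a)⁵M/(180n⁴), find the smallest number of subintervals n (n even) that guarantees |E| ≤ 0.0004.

26

Need 25000/(180n⁴) ≤ 0.0004.
n⁴ ≥ 25000/(180·0.0004) = 347222 ⇒ n ≥ 24.2746, so the smallest even n is 26. (n must be even for Simpson's rule.)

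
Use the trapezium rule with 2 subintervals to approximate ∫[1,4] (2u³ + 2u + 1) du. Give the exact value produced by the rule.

h = (4 − 1)/2 = 1.5.
Nodes u₀,…,u₂ = 1, 2.5, 4.
f(u) = 2u³ + 2u + 1: f₀=5, f₁=37.25, f₂=137.
(h/2)·[f₀ + 2f₁ + f₂] = 0.75·(216.5) = 162.375.

162.375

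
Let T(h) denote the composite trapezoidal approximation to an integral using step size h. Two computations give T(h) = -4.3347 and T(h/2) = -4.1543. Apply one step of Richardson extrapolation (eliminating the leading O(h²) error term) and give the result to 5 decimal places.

-4.09417

R = (4·T(h/2) − T(h)) / 3 = (4·(-4.1543) − (-4.3347))/3 = (-12.2825)/3 = -4.09417.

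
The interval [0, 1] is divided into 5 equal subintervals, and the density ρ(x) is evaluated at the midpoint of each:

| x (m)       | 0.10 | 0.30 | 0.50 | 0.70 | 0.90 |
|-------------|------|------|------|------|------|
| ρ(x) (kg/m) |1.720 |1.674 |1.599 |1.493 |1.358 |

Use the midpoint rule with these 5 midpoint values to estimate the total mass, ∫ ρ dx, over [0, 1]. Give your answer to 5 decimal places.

h = 0.2, n = 5.
h·[y(m₁) + y(m₂) + y(m₃) + y(m₄) + y(m₅)] = 0.2·(7.844) = 1.56880.

1.56880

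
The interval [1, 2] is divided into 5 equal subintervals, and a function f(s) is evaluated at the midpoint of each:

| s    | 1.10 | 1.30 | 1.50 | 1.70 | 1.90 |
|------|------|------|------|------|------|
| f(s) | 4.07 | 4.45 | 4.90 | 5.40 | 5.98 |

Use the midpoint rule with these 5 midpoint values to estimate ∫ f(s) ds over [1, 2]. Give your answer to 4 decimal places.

4.9600

h = 0.2, n = 5.
h·[y(m₁) + y(m₂) + y(m₃) + y(m₄) + y(m₅)] = 0.2·(24.80) = 4.9600.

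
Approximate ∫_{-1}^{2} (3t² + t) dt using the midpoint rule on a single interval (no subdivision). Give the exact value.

M = (b−a)·f(0.5) = 3·(1.25) = 3.75.

3.75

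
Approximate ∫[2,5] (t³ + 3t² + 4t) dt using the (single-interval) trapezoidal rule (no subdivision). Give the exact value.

372

T = (b−a)/2 · [f(2) + f(5)] = 1.5·[28 + 220] = 372.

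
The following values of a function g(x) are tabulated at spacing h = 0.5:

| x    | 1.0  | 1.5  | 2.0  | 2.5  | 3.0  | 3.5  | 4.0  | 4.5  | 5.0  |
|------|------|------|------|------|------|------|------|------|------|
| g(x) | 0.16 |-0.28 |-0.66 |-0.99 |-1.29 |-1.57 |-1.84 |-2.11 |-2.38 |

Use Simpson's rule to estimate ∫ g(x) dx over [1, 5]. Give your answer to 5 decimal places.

-4.93333

h = 0.5, n = 8.
(h/3)·[y₀ + 4y₁ + 2y₂ + 4y₃ + 2y₄ + 4y₅ + 2y₆ + 4y₇ + y₈] = 0.166667·(-29.60) = -4.93333.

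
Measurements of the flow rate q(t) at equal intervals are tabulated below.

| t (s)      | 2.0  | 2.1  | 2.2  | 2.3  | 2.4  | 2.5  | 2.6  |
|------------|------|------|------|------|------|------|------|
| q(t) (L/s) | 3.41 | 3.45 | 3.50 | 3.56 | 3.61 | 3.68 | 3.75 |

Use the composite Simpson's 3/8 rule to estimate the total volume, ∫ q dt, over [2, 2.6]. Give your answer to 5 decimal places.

2.13750

h = 0.1, n = 6.
(3h/8)·[y₀ + 3y₁ + 3y₂ + 2y₃ + 3y₄ + 3y₅ + y₆] = 0.0375·(57.00) = 2.13750.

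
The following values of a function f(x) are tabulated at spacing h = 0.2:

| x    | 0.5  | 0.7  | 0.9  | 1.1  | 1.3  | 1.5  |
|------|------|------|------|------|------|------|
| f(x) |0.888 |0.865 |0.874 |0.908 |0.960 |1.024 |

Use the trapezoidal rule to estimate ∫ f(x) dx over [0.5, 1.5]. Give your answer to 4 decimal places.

h = 0.2, n = 5.
(h/2)·[y₀ + 2y₁ + 2y₂ + 2y₃ + 2y₄ + y₅] = 0.1·(9.126) = 0.9126.

0.9126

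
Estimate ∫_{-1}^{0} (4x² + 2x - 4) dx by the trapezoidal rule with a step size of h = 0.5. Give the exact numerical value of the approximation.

-3.5

h = (0 − (-1))/2 = 0.5.
Nodes x₀,…,x₂ = -1, -0.5, 0.
f(x) = 4x² + 2x - 4: f₀=-2, f₁=-4, f₂=-4.
(h/2)·[f₀ + 2f₁ + f₂] = 0.25·(-14) = -3.5.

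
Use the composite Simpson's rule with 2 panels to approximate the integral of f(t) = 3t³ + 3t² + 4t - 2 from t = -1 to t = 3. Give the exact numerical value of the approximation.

h = (3 − (-1))/2 = 2.
Nodes t₀,…,t₂ = -1, 1, 3.
f(t) = 3t³ + 3t² + 4t - 2: f₀=-6, f₁=8, f₂=118.
(h/3)·[f₀ + 4f₁ + f₂] = 0.666667·(144) = 96.

96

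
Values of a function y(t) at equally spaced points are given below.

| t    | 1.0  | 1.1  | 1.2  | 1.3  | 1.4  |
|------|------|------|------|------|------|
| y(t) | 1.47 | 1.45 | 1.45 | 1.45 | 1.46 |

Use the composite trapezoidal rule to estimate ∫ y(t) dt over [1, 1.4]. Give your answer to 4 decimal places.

0.5815

h = 0.1, n = 4.
(h/2)·[y₀ + 2y₁ + 2y₂ + 2y₃ + y₄] = 0.05·(11.63) = 0.5815.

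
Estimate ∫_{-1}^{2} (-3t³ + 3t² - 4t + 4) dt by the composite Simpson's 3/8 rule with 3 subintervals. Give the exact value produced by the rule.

3.75

h = (2 − (-1))/3 = 1.
Nodes t₀,…,t₃ = -1, 0, 1, 2.
f(t) = -3t³ + 3t² - 4t + 4: f₀=14, f₁=4, f₂=0, f₃=-16.
(3h/8)·[f₀ + 3f₁ + 3f₂ + f₃] = 0.375·(10) = 3.75.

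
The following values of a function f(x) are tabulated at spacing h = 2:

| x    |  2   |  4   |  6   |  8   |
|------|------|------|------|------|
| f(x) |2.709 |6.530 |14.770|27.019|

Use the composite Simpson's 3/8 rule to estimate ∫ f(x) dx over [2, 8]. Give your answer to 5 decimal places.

70.22100

h = 2, n = 3.
(3h/8)·[y₀ + 3y₁ + 3y₂ + y₃] = 0.75·(93.628) = 70.22100.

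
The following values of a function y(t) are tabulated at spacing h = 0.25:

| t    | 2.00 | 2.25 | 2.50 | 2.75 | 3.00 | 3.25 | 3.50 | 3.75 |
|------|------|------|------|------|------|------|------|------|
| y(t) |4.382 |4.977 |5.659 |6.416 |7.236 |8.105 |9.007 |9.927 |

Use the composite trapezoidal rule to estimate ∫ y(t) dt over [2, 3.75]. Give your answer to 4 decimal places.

h = 0.25, n = 7.
(h/2)·[y₀ + 2y₁ + 2y₂ + 2y₃ + 2y₄ + 2y₅ + 2y₆ + y₇] = 0.125·(97.109) = 12.1386.

12.1386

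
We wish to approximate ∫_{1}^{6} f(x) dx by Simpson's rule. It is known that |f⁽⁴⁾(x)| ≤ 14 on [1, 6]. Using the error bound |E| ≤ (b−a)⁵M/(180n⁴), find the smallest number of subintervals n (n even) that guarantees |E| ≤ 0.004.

Need 43750/(180n⁴) ≤ 0.004.
n⁴ ≥ 43750/(180·0.004) = 60763.9 ⇒ n ≥ 15.7004, so the smallest even n is 16. (n must be even for Simpson's rule.)

16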